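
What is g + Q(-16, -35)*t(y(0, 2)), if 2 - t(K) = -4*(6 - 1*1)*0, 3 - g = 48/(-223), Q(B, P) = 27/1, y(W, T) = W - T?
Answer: 12759/223 ≈ 57.215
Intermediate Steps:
Q(B, P) = 27 (Q(B, P) = 27*1 = 27)
g = 717/223 (g = 3 - 48/(-223) = 3 - 48*(-1)/223 = 3 - 1*(-48/223) = 3 + 48/223 = 717/223 ≈ 3.2152)
t(K) = 2 (t(K) = 2 - (-4*(6 - 1*1))*0 = 2 - (-4*(6 - 1))*0 = 2 - (-4*5)*0 = 2 - (-20)*0 = 2 - 1*0 = 2 + 0 = 2)
g + Q(-16, -35)*t(y(0, 2)) = 717/223 + 27*2 = 717/223 + 54 = 12759/223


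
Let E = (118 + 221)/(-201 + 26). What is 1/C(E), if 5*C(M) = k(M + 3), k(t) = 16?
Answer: 5/16 ≈ 0.31250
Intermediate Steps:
E = -339/175 (E = 339/(-175) = 339*(-1/175) = -339/175 ≈ -1.9371)
C(M) = 16/5 (C(M) = (⅕)*16 = 16/5)
1/C(E) = 1/(16/5) = 5/16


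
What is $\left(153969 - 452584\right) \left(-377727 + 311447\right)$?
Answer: $19792202200$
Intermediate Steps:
$\left(153969 - 452584\right) \left(-377727 + 311447\right) = \left(-298615\right) \left(-66280\right) = 19792202200$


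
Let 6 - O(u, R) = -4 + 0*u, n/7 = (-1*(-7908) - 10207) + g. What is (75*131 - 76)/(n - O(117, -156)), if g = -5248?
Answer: -9749/52839 ≈ -0.18450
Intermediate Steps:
n = -52829 (n = 7*((-1*(-7908) - 10207) - 5248) = 7*((7908 - 10207) - 5248) = 7*(-2299 - 5248) = 7*(-7547) = -52829)
O(u, R) = 10 (O(u, R) = 6 - (-4 + 0*u) = 6 - (-4 + 0) = 6 - 1*(-4) = 6 + 4 = 10)
(75*131 - 76)/(n - O(117, -156)) = (75*131 - 76)/(-52829 - 1*10) = (9825 - 76)/(-52829 - 10) = 9749/(-52839) = 9749*(-1/52839) = -9749/52839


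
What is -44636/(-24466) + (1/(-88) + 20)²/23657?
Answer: 4126503207817/2241083251264 ≈ 1.8413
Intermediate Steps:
-44636/(-24466) + (1/(-88) + 20)²/23657 = -44636*(-1/24466) + (-1/88 + 20)²*(1/23657) = 22318/12233 + (1759/88)²*(1/23657) = 22318/12233 + (3094081/7744)*(1/23657) = 22318/12233 + 3094081/183199808 = 4126503207817/2241083251264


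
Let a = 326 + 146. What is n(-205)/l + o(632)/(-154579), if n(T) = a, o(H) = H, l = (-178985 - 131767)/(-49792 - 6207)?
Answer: 510695346431/6004466676 ≈ 85.053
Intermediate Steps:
l = 310752/55999 (l = -310752/(-55999) = -310752*(-1/55999) = 310752/55999 ≈ 5.5492)
a = 472
n(T) = 472
n(-205)/l + o(632)/(-154579) = 472/(310752/55999) + 632/(-154579) = 472*(55999/310752) + 632*(-1/154579) = 3303941/38844 - 632/154579 = 510695346431/6004466676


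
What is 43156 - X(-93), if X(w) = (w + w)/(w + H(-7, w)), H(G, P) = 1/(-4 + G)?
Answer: 22094849/512 ≈ 43154.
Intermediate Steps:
X(w) = 2*w/(-1/11 + w) (X(w) = (w + w)/(w + 1/(-4 - 7)) = (2*w)/(w + 1/(-11)) = (2*w)/(w - 1/11) = (2*w)/(-1/11 + w) = 2*w/(-1/11 + w))
43156 - X(-93) = 43156 - 22*(-93)/(-1 + 11*(-93)) = 43156 - 22*(-93)/(-1 - 1023) = 43156 - 22*(-93)/(-1024) = 43156 - 22*(-93)*(-1)/1024 = 43156 - 1*1023/512 = 43156 - 1023/512 = 22094849/512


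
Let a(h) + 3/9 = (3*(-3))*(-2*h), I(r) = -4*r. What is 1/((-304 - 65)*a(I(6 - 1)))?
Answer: 1/132963 ≈ 7.5209e-6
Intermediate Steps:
a(h) = -⅓ + 18*h (a(h) = -⅓ + (3*(-3))*(-2*h) = -⅓ - (-18)*h = -⅓ + 18*h)
1/((-304 - 65)*a(I(6 - 1))) = 1/((-304 - 65)*(-⅓ + 18*(-4*(6 - 1)))) = 1/((-369)*(-⅓ + 18*(-4*5))) = -1/(369*(-⅓ + 18*(-20))) = -1/(369*(-⅓ - 360)) = -1/(369*(-1081/3)) = -1/369*(-3/1081) = 1/132963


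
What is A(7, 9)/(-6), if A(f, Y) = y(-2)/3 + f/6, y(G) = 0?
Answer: -7/36 ≈ -0.19444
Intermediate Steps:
A(f, Y) = f/6 (A(f, Y) = 0/3 + f/6 = 0*(⅓) + f*(⅙) = 0 + f/6 = f/6)
A(7, 9)/(-6) = ((⅙)*7)/(-6) = -⅙*7/6 = -7/36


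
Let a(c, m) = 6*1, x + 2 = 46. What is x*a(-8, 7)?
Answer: 264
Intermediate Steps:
x = 44 (x = -2 + 46 = 44)
a(c, m) = 6
x*a(-8, 7) = 44*6 = 264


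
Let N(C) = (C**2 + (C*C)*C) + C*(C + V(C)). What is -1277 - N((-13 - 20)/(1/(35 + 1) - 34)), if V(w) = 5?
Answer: -2349999630415/1829276567 ≈ -1284.7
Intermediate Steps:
N(C) = C**2 + C**3 + C*(5 + C) (N(C) = (C**2 + (C*C)*C) + C*(C + 5) = (C**2 + C**2*C) + C*(5 + C) = (C**2 + C**3) + C*(5 + C) = C**2 + C**3 + C*(5 + C))
-1277 - N((-13 - 20)/(1/(35 + 1) - 34)) = -1277 - (-13 - 20)/(1/(35 + 1) - 34)*(5 + ((-13 - 20)/(1/(35 + 1) - 34))**2 + 2*((-13 - 20)/(1/(35 + 1) - 34))) = -1277 - (-33/(1/36 - 34))*(5 + (-33/(1/36 - 34))**2 + 2*(-33/(1/36 - 34))) = -1277 - (-33/(-1223/36))*(5 + (-33/(-1223/36))**2 + 2*(-33/(-1223/36))) = -1277 - (-33*(-36/1223))*(5 + (-33*(-36/1223))**2 + 2*(-33*(-36/1223))) = -1277 - 1188*(5 + (1188/1223)**2 + 2*(1188/1223))/1223 = -1277 - 1188*(5 + 1411344/1495729 + 2376/1223)/1223 = -1277 - 1188*11795837/(1223*1495729) = -1277 - 1*14013454356/1829276567 = -1277 - 14013454356/1829276567 = -2349999630415/1829276567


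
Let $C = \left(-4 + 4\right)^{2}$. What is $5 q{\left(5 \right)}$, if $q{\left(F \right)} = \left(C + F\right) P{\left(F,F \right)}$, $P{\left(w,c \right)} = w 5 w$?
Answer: $3125$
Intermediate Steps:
$P{\left(w,c \right)} = 5 w^{2}$ ($P{\left(w,c \right)} = 5 w w = 5 w^{2}$)
$C = 0$ ($C = 0^{2} = 0$)
$q{\left(F \right)} = 5 F^{3}$ ($q{\left(F \right)} = \left(0 + F\right) 5 F^{2} = F 5 F^{2} = 5 F^{3}$)
$5 q{\left(5 \right)} = 5 \cdot 5 \cdot 5^{3} = 5 \cdot 5 \cdot 125 = 5 \cdot 625 = 3125$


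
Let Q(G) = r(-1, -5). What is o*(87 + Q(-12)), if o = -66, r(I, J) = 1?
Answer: -5808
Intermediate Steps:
Q(G) = 1
o*(87 + Q(-12)) = -66*(87 + 1) = -66*88 = -5808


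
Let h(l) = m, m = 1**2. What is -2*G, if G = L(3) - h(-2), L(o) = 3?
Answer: -4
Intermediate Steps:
m = 1
h(l) = 1
G = 2 (G = 3 - 1*1 = 3 - 1 = 2)
-2*G = -2*2 = -4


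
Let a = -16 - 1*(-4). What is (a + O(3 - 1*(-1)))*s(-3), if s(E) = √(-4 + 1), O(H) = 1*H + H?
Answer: -4*I*√3 ≈ -6.9282*I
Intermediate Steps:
O(H) = 2*H (O(H) = H + H = 2*H)
a = -12 (a = -16 + 4 = -12)
s(E) = I*√3 (s(E) = √(-3) = I*√3)
(a + O(3 - 1*(-1)))*s(-3) = (-12 + 2*(3 - 1*(-1)))*(I*√3) = (-12 + 2*(3 + 1))*(I*√3) = (-12 + 2*4)*(I*√3) = (-12 + 8)*(I*√3) = -4*I*√3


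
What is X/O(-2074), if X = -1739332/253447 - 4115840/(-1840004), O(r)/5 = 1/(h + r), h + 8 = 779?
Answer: 702717847378236/582929367235 ≈ 1205.5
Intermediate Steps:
h = 771 (h = -8 + 779 = 771)
O(r) = 5/(771 + r)
X = -539307634212/116585873447 (X = -1739332*1/253447 - 4115840*(-1/1840004) = -1739332/253447 + 1028960/460001 = -539307634212/116585873447 ≈ -4.6258)
X/O(-2074) = -539307634212/(116585873447*(5/(771 - 2074))) = -539307634212/(116585873447*(5/(-1303))) = -539307634212/(116585873447*(5*(-1/1303))) = -539307634212/(116585873447*(-5/1303)) = -539307634212/116585873447*(-1303/5) = 702717847378236/582929367235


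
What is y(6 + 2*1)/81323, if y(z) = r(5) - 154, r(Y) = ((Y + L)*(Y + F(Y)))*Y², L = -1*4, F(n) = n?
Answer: 96/81323 ≈ 0.0011805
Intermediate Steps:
L = -4
r(Y) = 2*Y³*(-4 + Y) (r(Y) = ((Y - 4)*(Y + Y))*Y² = ((-4 + Y)*(2*Y))*Y² = (2*Y*(-4 + Y))*Y² = 2*Y³*(-4 + Y))
y(z) = 96 (y(z) = 2*5³*(-4 + 5) - 154 = 2*125*1 - 154 = 250 - 154 = 96)
y(6 + 2*1)/81323 = 96/81323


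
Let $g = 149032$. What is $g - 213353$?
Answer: $-64321$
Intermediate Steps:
$g - 213353 = 149032 - 213353 = -64321$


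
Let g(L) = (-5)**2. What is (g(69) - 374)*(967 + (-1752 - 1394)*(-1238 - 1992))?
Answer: -3546728903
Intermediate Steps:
g(L) = 25
(g(69) - 374)*(967 + (-1752 - 1394)*(-1238 - 1992)) = (25 - 374)*(967 + (-1752 - 1394)*(-1238 - 1992)) = -349*(967 - 3146*(-3230)) = -349*(967 + 10161580) = -349*10162547 = -3546728903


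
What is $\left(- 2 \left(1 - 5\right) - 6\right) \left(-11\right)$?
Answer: $-22$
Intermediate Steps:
$\left(- 2 \left(1 - 5\right) - 6\right) \left(-11\right) = \left(\left(-2\right) \left(-4\right) - 6\right) \left(-11\right) = \left(8 - 6\right) \left(-11\right) = 2 \left(-11\right) = -22$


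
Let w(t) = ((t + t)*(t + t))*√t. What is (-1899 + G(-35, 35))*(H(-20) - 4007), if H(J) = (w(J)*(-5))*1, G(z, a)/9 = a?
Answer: 6347088 + 25344000*I*√5 ≈ 6.3471e+6 + 5.6671e+7*I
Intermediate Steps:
G(z, a) = 9*a
w(t) = 4*t^(5/2) (w(t) = ((2*t)*(2*t))*√t = (4*t²)*√t = 4*t^(5/2))
H(J) = -20*J^(5/2) (H(J) = ((4*J^(5/2))*(-5))*1 = -20*J^(5/2)*1 = -20*J^(5/2))
(-1899 + G(-35, 35))*(H(-20) - 4007) = (-1899 + 9*35)*(-16000*I*√5 - 4007) = (-1899 + 315)*(-16000*I*√5 - 4007) = -1584*(-16000*I*√5 - 4007) = -1584*(-4007 - 16000*I*√5) = 6347088 + 25344000*I*√5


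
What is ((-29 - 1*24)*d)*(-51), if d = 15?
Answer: 40545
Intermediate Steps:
((-29 - 1*24)*d)*(-51) = ((-29 - 1*24)*15)*(-51) = ((-29 - 24)*15)*(-51) = -53*15*(-51) = -795*(-51) = 40545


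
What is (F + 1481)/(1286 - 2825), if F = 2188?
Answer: -1223/513 ≈ -2.3840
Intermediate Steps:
(F + 1481)/(1286 - 2825) = (2188 + 1481)/(1286 - 2825) = 3669/(-1539) = 3669*(-1/1539) = -1223/513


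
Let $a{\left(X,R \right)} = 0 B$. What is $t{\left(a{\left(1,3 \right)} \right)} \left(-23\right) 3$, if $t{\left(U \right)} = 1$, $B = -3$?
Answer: $-69$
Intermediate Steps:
$a{\left(X,R \right)} = 0$ ($a{\left(X,R \right)} = 0 \left(-3\right) = 0$)
$t{\left(a{\left(1,3 \right)} \right)} \left(-23\right) 3 = 1 \left(-23\right) 3 = \left(-23\right) 3 = -69$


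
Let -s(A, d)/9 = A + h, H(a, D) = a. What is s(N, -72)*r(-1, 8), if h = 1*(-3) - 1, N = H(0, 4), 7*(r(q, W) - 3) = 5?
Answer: 936/7 ≈ 133.71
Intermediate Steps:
r(q, W) = 26/7 (r(q, W) = 3 + (⅐)*5 = 3 + 5/7 = 26/7)
N = 0
h = -4 (h = -3 - 1 = -4)
s(A, d) = 36 - 9*A (s(A, d) = -9*(A - 4) = -9*(-4 + A) = 36 - 9*A)
s(N, -72)*r(-1, 8) = (36 - 9*0)*(26/7) = (36 + 0)*(26/7) = 36*(26/7) = 936/7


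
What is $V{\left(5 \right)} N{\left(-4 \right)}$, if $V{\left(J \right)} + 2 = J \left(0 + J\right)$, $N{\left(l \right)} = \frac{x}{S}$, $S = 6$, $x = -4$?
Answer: $- \frac{46}{3} \approx -15.333$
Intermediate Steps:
$N{\left(l \right)} = - \frac{2}{3}$ ($N{\left(l \right)} = - \frac{4}{6} = \left(-4\right) \frac{1}{6} = - \frac{2}{3}$)
$V{\left(J \right)} = -2 + J^{2}$ ($V{\left(J \right)} = -2 + J \left(0 + J\right) = -2 + J J = -2 + J^{2}$)
$V{\left(5 \right)} N{\left(-4 \right)} = \left(-2 + 5^{2}\right) \left(- \frac{2}{3}\right) = \left(-2 + 25\right) \left(- \frac{2}{3}\right) = 23 \left(- \frac{2}{3}\right) = - \frac{46}{3}$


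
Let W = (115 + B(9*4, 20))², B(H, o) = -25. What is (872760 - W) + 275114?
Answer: 1139774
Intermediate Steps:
W = 8100 (W = (115 - 25)² = 90² = 8100)
(872760 - W) + 275114 = (872760 - 1*8100) + 275114 = (872760 - 8100) + 275114 = 864660 + 275114 = 1139774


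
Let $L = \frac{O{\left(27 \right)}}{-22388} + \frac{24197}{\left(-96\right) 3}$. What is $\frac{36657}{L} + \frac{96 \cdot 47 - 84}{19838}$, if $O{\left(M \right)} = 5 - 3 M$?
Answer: $- \frac{585801360492570}{1343281933903} \approx -436.1$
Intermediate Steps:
$L = - \frac{135425137}{1611936}$ ($L = \frac{5 - 81}{-22388} + \frac{24197}{\left(-96\right) 3} = \left(5 - 81\right) \left(- \frac{1}{22388}\right) + \frac{24197}{-288} = \left(-76\right) \left(- \frac{1}{22388}\right) + 24197 \left(- \frac{1}{288}\right) = \frac{19}{5597} - \frac{24197}{288} = - \frac{135425137}{1611936} \approx -84.014$)
$\frac{36657}{L} + \frac{96 \cdot 47 - 84}{19838} = \frac{36657}{- \frac{135425137}{1611936}} + \frac{96 \cdot 47 - 84}{19838} = 36657 \left(- \frac{1611936}{135425137}\right) + \left(4512 - 84\right) \frac{1}{19838} = - \frac{59088737952}{135425137} + 4428 \cdot \frac{1}{19838} = - \frac{59088737952}{135425137} + \frac{2214}{9919} = - \frac{585801360492570}{1343281933903}$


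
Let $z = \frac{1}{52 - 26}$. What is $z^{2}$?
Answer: $\frac{1}{676} \approx 0.0014793$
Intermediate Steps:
$z = \frac{1}{26} \approx 0.038462$
$z^{2} = \left(\frac{1}{26}\right)^{2} = \frac{1}{676}$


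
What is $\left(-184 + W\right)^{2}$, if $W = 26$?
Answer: $24964$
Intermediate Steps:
$\left(-184 + W\right)^{2} = \left(-184 + 26\right)^{2} = \left(-158\right)^{2} = 24964$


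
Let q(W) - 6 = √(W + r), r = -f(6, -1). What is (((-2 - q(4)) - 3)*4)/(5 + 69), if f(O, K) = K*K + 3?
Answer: -22/37 ≈ -0.59459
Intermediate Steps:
f(O, K) = 3 + K² (f(O, K) = K² + 3 = 3 + K²)
r = -4 (r = -(3 + (-1)²) = -(3 + 1) = -1*4 = -4)
q(W) = 6 + √(-4 + W) (q(W) = 6 + √(W - 4) = 6 + √(-4 + W))
(((-2 - q(4)) - 3)*4)/(5 + 69) = (((-2 - (6 + √(-4 + 4))) - 3)*4)/(5 + 69) = (((-2 - (6 + √0)) - 3)*4)/74 = (((-2 - (6 + 0)) - 3)*4)/74 = (((-2 - 1*6) - 3)*4)/74 = (((-2 - 6) - 3)*4)/74 = ((-8 - 3)*4)/74 = (-11*4)/74 = (1/74)*(-44) = -22/37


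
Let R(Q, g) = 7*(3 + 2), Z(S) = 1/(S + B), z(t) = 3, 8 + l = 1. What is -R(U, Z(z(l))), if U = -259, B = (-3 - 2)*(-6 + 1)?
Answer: -35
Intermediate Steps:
l = -7 (l = -8 + 1 = -7)
B = 25 (B = -5*(-5) = 25)
Z(S) = 1/(25 + S) (Z(S) = 1/(S + 25) = 1/(25 + S))
R(Q, g) = 35 (R(Q, g) = 7*5 = 35)
-R(U, Z(z(l))) = -1*35 = -35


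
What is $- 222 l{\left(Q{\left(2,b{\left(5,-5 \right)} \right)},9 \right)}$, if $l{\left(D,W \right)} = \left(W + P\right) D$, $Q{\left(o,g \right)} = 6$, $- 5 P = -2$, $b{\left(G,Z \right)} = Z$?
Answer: $- \frac{62604}{5} \approx -12521.0$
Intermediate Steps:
$P = \frac{2}{5}$ ($P = \left(- \frac{1}{5}\right) \left(-2\right) = \frac{2}{5} \approx 0.4$)
$l{\left(D,W \right)} = D \left(\frac{2}{5} + W\right)$ ($l{\left(D,W \right)} = \left(W + \frac{2}{5}\right) D = \left(\frac{2}{5} + W\right) D = D \left(\frac{2}{5} + W\right)$)
$- 222 l{\left(Q{\left(2,b{\left(5,-5 \right)} \right)},9 \right)} = - 222 \cdot \frac{1}{5} \cdot 6 \left(2 + 5 \cdot 9\right) = - 222 \cdot \frac{1}{5} \cdot 6 \left(2 + 45\right) = - 222 \cdot \frac{1}{5} \cdot 6 \cdot 47 = \left(-222\right) \frac{282}{5} = - \frac{62604}{5}$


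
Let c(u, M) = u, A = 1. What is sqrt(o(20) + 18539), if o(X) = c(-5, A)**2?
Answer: 2*sqrt(4641) ≈ 136.25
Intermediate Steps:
o(X) = 25 (o(X) = (-5)**2 = 25)
sqrt(o(20) + 18539) = sqrt(25 + 18539) = sqrt(18564) = 2*sqrt(4641)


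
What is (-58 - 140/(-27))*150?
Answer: -71300/9 ≈ -7922.2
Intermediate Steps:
(-58 - 140/(-27))*150 = (-58 - 140*(-1/27))*150 = (-58 + 140/27)*150 = -1426/27*150 = -71300/9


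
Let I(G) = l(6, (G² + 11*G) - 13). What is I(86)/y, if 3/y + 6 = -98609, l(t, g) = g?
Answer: -821364335/3 ≈ -2.7379e+8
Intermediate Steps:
I(G) = -13 + G² + 11*G (I(G) = (G² + 11*G) - 13 = -13 + G² + 11*G)
y = -3/98615 (y = 3/(-6 - 98609) = 3/(-98615) = 3*(-1/98615) = -3/98615 ≈ -3.0421e-5)
I(86)/y = (-13 + 86² + 11*86)/(-3/98615) = (-13 + 7396 + 946)*(-98615/3) = 8329*(-98615/3) = -821364335/3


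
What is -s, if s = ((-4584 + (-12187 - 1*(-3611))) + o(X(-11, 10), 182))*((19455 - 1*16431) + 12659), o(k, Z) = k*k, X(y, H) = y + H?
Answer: 206372597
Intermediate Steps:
X(y, H) = H + y
o(k, Z) = k**2
s = -206372597 (s = ((-4584 + (-12187 - 1*(-3611))) + (10 - 11)**2)*((19455 - 1*16431) + 12659) = ((-4584 + (-12187 + 3611)) + (-1)**2)*((19455 - 16431) + 12659) = ((-4584 - 8576) + 1)*(3024 + 12659) = (-13160 + 1)*15683 = -13159*15683 = -206372597)
-s = -1*(-206372597) = 206372597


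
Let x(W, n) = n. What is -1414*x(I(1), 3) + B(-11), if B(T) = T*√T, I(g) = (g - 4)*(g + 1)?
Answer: -4242 - 11*I*√11 ≈ -4242.0 - 36.483*I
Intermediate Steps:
I(g) = (1 + g)*(-4 + g) (I(g) = (-4 + g)*(1 + g) = (1 + g)*(-4 + g))
B(T) = T^(3/2)
-1414*x(I(1), 3) + B(-11) = -1414*3 + (-11)^(3/2) = -4242 - 11*I*√11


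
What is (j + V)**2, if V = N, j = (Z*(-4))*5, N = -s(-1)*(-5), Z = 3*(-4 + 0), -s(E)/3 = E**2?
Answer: 50625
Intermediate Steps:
s(E) = -3*E**2
Z = -12 (Z = 3*(-4) = -12)
N = -15 (N = -(-3)*(-1)**2*(-5) = -(-3)*(-5) = -1*(-3)*(-5) = 3*(-5) = -15)
j = 240 (j = -12*(-4)*5 = 48*5 = 240)
V = -15
(j + V)**2 = (240 - 15)**2 = 225**2 = 50625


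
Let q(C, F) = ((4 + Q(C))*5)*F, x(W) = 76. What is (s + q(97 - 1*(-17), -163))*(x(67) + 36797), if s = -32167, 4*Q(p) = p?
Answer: -4325534757/2 ≈ -2.1628e+9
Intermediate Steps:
Q(p) = p/4
q(C, F) = F*(20 + 5*C/4) (q(C, F) = ((4 + C/4)*5)*F = (20 + 5*C/4)*F = F*(20 + 5*C/4))
(s + q(97 - 1*(-17), -163))*(x(67) + 36797) = (-32167 + (5/4)*(-163)*(16 + (97 - 1*(-17))))*(76 + 36797) = (-32167 + (5/4)*(-163)*(16 + (97 + 17)))*36873 = (-32167 + (5/4)*(-163)*(16 + 114))*36873 = (-32167 + (5/4)*(-163)*130)*36873 = (-32167 - 52975/2)*36873 = -117309/2*36873 = -4325534757/2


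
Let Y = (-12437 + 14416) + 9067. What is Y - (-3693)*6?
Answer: 33204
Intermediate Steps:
Y = 11046 (Y = 1979 + 9067 = 11046)
Y - (-3693)*6 = 11046 - (-3693)*6 = 11046 - 1*(-22158) = 11046 + 22158 = 33204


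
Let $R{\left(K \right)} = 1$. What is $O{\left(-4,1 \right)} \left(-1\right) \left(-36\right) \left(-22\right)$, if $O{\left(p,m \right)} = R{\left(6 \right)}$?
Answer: $-792$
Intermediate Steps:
$O{\left(p,m \right)} = 1$
$O{\left(-4,1 \right)} \left(-1\right) \left(-36\right) \left(-22\right) = 1 \left(-1\right) \left(-36\right) \left(-22\right) = \left(-1\right) \left(-36\right) \left(-22\right) = 36 \left(-22\right) = -792$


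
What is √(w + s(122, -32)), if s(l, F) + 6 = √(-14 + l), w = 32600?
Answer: √(32594 + 6*√3) ≈ 180.57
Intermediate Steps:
s(l, F) = -6 + √(-14 + l)
√(w + s(122, -32)) = √(32600 + (-6 + √(-14 + 122))) = √(32600 + (-6 + √108)) = √(32600 + (-6 + 6*√3)) = √(32594 + 6*√3)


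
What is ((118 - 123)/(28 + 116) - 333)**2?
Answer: 2299873849/20736 ≈ 1.1091e+5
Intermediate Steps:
((118 - 123)/(28 + 116) - 333)**2 = (-5/144 - 333)**2 = (-47957/144)**2 = 2299873849/20736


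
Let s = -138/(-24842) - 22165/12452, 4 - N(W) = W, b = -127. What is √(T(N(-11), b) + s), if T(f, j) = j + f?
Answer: I*√5623294724565753/7030286 ≈ 10.667*I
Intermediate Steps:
N(W) = 4 - W
s = -24950207/14060572 (s = -138*(-1/24842) - 22165*1/12452 = 69/12421 - 2015/1132 = -24950207/14060572 ≈ -1.7745)
T(f, j) = f + j
√(T(N(-11), b) + s) = √(((4 - 1*(-11)) - 127) - 24950207/14060572) = √(((4 + 11) - 127) - 24950207/14060572) = √((15 - 127) - 24950207/14060572) = √(-112 - 24950207/14060572) = √(-1599734271/14060572) = I*√5623294724565753/7030286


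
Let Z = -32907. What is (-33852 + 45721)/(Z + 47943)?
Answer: 11869/15036 ≈ 0.78937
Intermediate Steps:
(-33852 + 45721)/(Z + 47943) = (-33852 + 45721)/(-32907 + 47943) = 11869/15036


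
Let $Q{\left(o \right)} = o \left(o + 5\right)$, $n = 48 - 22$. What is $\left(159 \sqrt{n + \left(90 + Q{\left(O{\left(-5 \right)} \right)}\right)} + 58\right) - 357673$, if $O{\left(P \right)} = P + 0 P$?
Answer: $-357615 + 318 \sqrt{29} \approx -3.559 \cdot 10^{5}$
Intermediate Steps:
$n = 26$ ($n = 48 - 22 = 26$)
$O{\left(P \right)} = P$ ($O{\left(P \right)} = P + 0 = P$)
$Q{\left(o \right)} = o \left(5 + o\right)$
$\left(159 \sqrt{n + \left(90 + Q{\left(O{\left(-5 \right)} \right)}\right)} + 58\right) - 357673 = \left(159 \sqrt{26 + \left(90 - 5 \left(5 - 5\right)\right)} + 58\right) - 357673 = \left(159 \sqrt{26 + \left(90 - 0\right)} + 58\right) - 357673 = \left(159 \sqrt{26 + \left(90 + 0\right)} + 58\right) - 357673 = \left(159 \sqrt{26 + 90} + 58\right) - 357673 = \left(159 \sqrt{116} + 58\right) - 357673 = \left(159 \cdot 2 \sqrt{29} + 58\right) - 357673 = \left(318 \sqrt{29} + 58\right) - 357673 = \left(58 + 318 \sqrt{29}\right) - 357673 = -357615 + 318 \sqrt{29}$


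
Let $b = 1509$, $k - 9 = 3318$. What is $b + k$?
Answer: $4836$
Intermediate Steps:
$k = 3327$ ($k = 9 + 3318 = 3327$)
$b + k = 1509 + 3327 = 4836$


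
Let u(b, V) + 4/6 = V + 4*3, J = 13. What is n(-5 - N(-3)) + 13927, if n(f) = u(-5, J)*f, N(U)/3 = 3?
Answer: 40759/3 ≈ 13586.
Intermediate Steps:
u(b, V) = 34/3 + V (u(b, V) = -⅔ + (V + 4*3) = -⅔ + (V + 12) = -⅔ + (12 + V) = 34/3 + V)
N(U) = 9 (N(U) = 3*3 = 9)
n(f) = 73*f/3 (n(f) = (34/3 + 13)*f = 73*f/3)
n(-5 - N(-3)) + 13927 = 73*(-5 - 1*9)/3 + 13927 = 73*(-5 - 9)/3 + 13927 = (73/3)*(-14) + 13927 = -1022/3 + 13927 = 40759/3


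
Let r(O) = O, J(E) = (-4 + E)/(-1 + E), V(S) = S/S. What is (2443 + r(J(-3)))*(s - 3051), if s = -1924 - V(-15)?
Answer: -12165076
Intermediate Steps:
V(S) = 1
J(E) = (-4 + E)/(-1 + E)
s = -1925 (s = -1924 - 1*1 = -1924 - 1 = -1925)
(2443 + r(J(-3)))*(s - 3051) = (2443 + (-4 - 3)/(-1 - 3))*(-1925 - 3051) = (2443 - 7/(-4))*(-4976) = (2443 - ¼*(-7))*(-4976) = (2443 + 7/4)*(-4976) = (9779/4)*(-4976) = -12165076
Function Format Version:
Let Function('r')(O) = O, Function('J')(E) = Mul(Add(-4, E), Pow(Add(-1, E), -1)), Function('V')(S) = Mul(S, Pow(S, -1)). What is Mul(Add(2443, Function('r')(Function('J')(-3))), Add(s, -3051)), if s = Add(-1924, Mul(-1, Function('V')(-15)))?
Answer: -12165076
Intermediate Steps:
Function('V')(S) = 1
Function('J')(E) = Mul(Pow(Add(-1, E), -1), Add(-4, E))
s = -1925 (s = Add(-1924, Mul(-1, 1)) = Add(-1924, -1) = -1925)
Mul(Add(2443, Function('r')(Function('J')(-3))), Add(s, -3051)) = Mul(Add(2443, Mul(Pow(Add(-1, -3), -1), Add(-4, -3))), Add(-1925, -3051)) = Mul(Add(2443, Mul(Pow(-4, -1), -7)), -4976) = Mul(Add(2443, Mul(Rational(-1, 4), -7)), -4976) = Mul(Add(2443, Rational(7, 4)), -4976) = Mul(Rational(9779, 4), -4976) = -12165076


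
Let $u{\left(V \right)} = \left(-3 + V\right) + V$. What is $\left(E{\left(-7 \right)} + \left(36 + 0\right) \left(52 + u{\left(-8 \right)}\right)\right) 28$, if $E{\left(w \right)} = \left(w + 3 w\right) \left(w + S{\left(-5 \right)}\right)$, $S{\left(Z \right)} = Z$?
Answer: $42672$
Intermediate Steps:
$u{\left(V \right)} = -3 + 2 V$
$E{\left(w \right)} = 4 w \left(-5 + w\right)$ ($E{\left(w \right)} = \left(w + 3 w\right) \left(w - 5\right) = 4 w \left(-5 + w\right)$)
$\left(E{\left(-7 \right)} + \left(36 + 0\right) \left(52 + u{\left(-8 \right)}\right)\right) 28 = \left(4 \left(-7\right) \left(-5 - 7\right) + \left(36 + 0\right) \left(52 + \left(-3 + 2 \left(-8\right)\right)\right)\right) 28 = \left(4 \left(-7\right) \left(-12\right) + 36 \left(52 - 19\right)\right) 28 = \left(336 + 36 \left(52 - 19\right)\right) 28 = \left(336 + 36 \cdot 33\right) 28 = \left(336 + 1188\right) 28 = 1524 \cdot 28 = 42672$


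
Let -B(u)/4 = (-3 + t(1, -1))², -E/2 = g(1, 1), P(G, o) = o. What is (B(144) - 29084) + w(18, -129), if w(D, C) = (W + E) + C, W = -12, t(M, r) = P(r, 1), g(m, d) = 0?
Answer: -29241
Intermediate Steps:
t(M, r) = 1
E = 0 (E = -2*0 = 0)
B(u) = -16 (B(u) = -4*(-3 + 1)² = -4*(-2)² = -4*4 = -16)
w(D, C) = -12 + C (w(D, C) = (-12 + 0) + C = -12 + C)
(B(144) - 29084) + w(18, -129) = (-16 - 29084) + (-12 - 129) = -29100 - 141 = -29241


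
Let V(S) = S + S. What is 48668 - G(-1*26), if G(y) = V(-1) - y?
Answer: 48644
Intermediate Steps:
V(S) = 2*S
G(y) = -2 - y (G(y) = 2*(-1) - y = -2 - y)
48668 - G(-1*26) = 48668 - (-2 - (-1)*26) = 48668 - (-2 - 1*(-26)) = 48668 - (-2 + 26) = 48668 - 1*24 = 48668 - 24 = 48644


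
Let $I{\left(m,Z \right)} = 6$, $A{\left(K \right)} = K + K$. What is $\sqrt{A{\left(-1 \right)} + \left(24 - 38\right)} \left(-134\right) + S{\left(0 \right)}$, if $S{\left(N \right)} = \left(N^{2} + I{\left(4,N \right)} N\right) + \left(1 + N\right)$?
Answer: $1 - 536 i \approx 1.0 - 536.0 i$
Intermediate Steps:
$A{\left(K \right)} = 2 K$
$S{\left(N \right)} = 1 + N^{2} + 7 N$ ($S{\left(N \right)} = \left(N^{2} + 6 N\right) + \left(1 + N\right) = 1 + N^{2} + 7 N$)
$\sqrt{A{\left(-1 \right)} + \left(24 - 38\right)} \left(-134\right) + S{\left(0 \right)} = \sqrt{2 \left(-1\right) + \left(24 - 38\right)} \left(-134\right) + \left(1 + 0^{2} + 7 \cdot 0\right) = \sqrt{-2 + \left(24 - 38\right)} \left(-134\right) + \left(1 + 0 + 0\right) = \sqrt{-2 - 14} \left(-134\right) + 1 = \sqrt{-16} \left(-134\right) + 1 = 4 i \left(-134\right) + 1 = - 536 i + 1 = 1 - 536 i$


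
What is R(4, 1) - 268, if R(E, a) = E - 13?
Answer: -277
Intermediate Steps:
R(E, a) = -13 + E
R(4, 1) - 268 = (-13 + 4) - 268 = -9 - 268 = -277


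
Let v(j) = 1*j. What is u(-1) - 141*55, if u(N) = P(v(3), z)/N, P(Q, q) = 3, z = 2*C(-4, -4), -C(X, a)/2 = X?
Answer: -7758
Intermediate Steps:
v(j) = j
C(X, a) = -2*X
z = 16 (z = 2*(-2*(-4)) = 2*8 = 16)
u(N) = 3/N
u(-1) - 141*55 = 3/(-1) - 141*55 = 3*(-1) - 7755 = -3 - 7755 = -7758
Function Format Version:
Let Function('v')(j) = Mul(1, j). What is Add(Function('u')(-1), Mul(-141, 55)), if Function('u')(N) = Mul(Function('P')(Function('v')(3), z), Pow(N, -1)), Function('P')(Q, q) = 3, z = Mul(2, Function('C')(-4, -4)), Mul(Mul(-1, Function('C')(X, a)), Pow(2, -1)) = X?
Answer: -7758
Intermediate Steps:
Function('v')(j) = j
Function('C')(X, a) = Mul(-2, X)
z = 16 (z = Mul(2, Mul(-2, -4)) = Mul(2, 8) = 16)
Function('u')(N) = Mul(3, Pow(N, -1))
Add(Function('u')(-1), Mul(-141, 55)) = Add(Mul(3, Pow(-1, -1)), Mul(-141, 55)) = Add(Mul(3, -1), -7755) = Add(-3, -7755) = -7758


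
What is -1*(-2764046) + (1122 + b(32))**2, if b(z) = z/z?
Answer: 4025175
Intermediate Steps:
b(z) = 1
-1*(-2764046) + (1122 + b(32))**2 = -1*(-2764046) + (1122 + 1)**2 = 2764046 + 1123**2 = 2764046 + 1261129 = 4025175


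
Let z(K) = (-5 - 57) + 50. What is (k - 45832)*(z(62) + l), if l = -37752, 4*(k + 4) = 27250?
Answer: 1473683454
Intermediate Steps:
k = 13617/2 (k = -4 + (¼)*27250 = -4 + 13625/2 = 13617/2 ≈ 6808.5)
z(K) = -12 (z(K) = -62 + 50 = -12)
(k - 45832)*(z(62) + l) = (13617/2 - 45832)*(-12 - 37752) = -78047/2*(-37764) = 1473683454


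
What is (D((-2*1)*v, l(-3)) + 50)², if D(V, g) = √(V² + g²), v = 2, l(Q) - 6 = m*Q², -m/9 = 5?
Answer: (50 + √159217)² ≈ 2.0162e+5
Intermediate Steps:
m = -45 (m = -9*5 = -45)
l(Q) = 6 - 45*Q²
(D((-2*1)*v, l(-3)) + 50)² = (√((-2*1*2)² + (6 - 45*(-3)²)²) + 50)² = (√((-2*2)² + (6 - 45*9)²) + 50)² = (√((-4)² + (6 - 405)²) + 50)² = (√(16 + (-399)²) + 50)² = (√(16 + 159201) + 50)² = (√159217 + 50)² = (50 + √159217)²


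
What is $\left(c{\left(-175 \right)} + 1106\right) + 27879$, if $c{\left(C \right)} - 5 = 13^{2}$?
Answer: $29159$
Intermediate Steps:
$c{\left(C \right)} = 174$ ($c{\left(C \right)} = 5 + 13^{2} = 5 + 169 = 174$)
$\left(c{\left(-175 \right)} + 1106\right) + 27879 = \left(174 + 1106\right) + 27879 = 1280 + 27879 = 29159$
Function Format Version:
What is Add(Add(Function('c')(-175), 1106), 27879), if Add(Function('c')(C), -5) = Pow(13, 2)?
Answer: 29159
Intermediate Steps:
Function('c')(C) = 174 (Function('c')(C) = Add(5, Pow(13, 2)) = Add(5, 169) = 174)
Add(Add(Function('c')(-175), 1106), 27879) = Add(Add(174, 1106), 27879) = Add(1280, 27879) = 29159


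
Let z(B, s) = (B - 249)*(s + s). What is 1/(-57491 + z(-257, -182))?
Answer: 1/126693 ≈ 7.8931e-6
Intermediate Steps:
z(B, s) = 2*s*(-249 + B) (z(B, s) = (-249 + B)*(2*s) = 2*s*(-249 + B))
1/(-57491 + z(-257, -182)) = 1/(-57491 + 2*(-182)*(-249 - 257)) = 1/(-57491 + 2*(-182)*(-506)) = 1/(-57491 + 184184) = 1/126693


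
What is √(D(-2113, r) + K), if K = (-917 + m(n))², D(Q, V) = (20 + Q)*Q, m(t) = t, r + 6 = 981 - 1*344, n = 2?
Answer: √5259734 ≈ 2293.4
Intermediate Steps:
r = 631 (r = -6 + (981 - 1*344) = -6 + (981 - 344) = -6 + 637 = 631)
D(Q, V) = Q*(20 + Q)
K = 837225 (K = (-917 + 2)² = (-915)² = 837225)
√(D(-2113, r) + K) = √(-2113*(20 - 2113) + 837225) = √(-2113*(-2093) + 837225) = √(4422509 + 837225) = √5259734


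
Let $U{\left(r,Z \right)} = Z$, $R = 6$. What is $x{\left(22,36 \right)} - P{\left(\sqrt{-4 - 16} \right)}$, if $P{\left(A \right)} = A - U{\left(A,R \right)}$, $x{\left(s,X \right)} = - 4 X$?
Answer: $-138 - 2 i \sqrt{5} \approx -138.0 - 4.4721 i$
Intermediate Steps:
$P{\left(A \right)} = -6 + A$ ($P{\left(A \right)} = A - 6 = -6 + A$)
$x{\left(22,36 \right)} - P{\left(\sqrt{-4 - 16} \right)} = \left(-4\right) 36 - \left(-6 + \sqrt{-4 - 16}\right) = -144 - \left(-6 + \sqrt{-20}\right) = -144 - \left(-6 + 2 i \sqrt{5}\right) = -144 + \left(6 - 2 i \sqrt{5}\right) = -138 - 2 i \sqrt{5}$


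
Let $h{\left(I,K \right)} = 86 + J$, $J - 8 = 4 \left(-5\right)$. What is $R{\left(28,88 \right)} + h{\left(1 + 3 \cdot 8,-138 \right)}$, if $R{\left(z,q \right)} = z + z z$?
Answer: $886$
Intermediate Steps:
$J = -12$ ($J = 8 + 4 \left(-5\right) = 8 - 20 = -12$)
$R{\left(z,q \right)} = z + z^{2}$
$h{\left(I,K \right)} = 74$ ($h{\left(I,K \right)} = 86 - 12 = 74$)
$R{\left(28,88 \right)} + h{\left(1 + 3 \cdot 8,-138 \right)} = 28 \left(1 + 28\right) + 74 = 28 \cdot 29 + 74 = 812 + 74 = 886$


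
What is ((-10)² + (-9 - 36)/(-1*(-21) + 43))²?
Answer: 40386025/4096 ≈ 9859.9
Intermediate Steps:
((-10)² + (-9 - 36)/(-1*(-21) + 43))² = (100 - 45/(21 + 43))² = (100 - 45/64)² = (6355/64)² = 40386025/4096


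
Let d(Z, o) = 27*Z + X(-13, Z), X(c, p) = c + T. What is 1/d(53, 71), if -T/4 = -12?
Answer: 1/1466 ≈ 0.00068213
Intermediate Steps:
T = 48 (T = -4*(-12) = 48)
X(c, p) = 48 + c (X(c, p) = c + 48 = 48 + c)
d(Z, o) = 35 + 27*Z (d(Z, o) = 27*Z + (48 - 13) = 27*Z + 35 = 35 + 27*Z)
1/d(53, 71) = 1/(35 + 27*53) = 1/(35 + 1431) = 1/1466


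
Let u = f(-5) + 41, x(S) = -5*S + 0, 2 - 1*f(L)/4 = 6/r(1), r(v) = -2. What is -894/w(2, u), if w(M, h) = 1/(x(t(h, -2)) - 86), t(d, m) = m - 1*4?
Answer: 50064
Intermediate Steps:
t(d, m) = -4 + m (t(d, m) = m - 4 = -4 + m)
f(L) = 20 (f(L) = 8 - 24/(-2) = 8 - 24*(-1)/2 = 8 - 4*(-3) = 8 + 12 = 20)
x(S) = -5*S
u = 61 (u = 20 + 41 = 61)
w(M, h) = -1/56 (w(M, h) = 1/(-5*(-4 - 2) - 86) = 1/(-5*(-6) - 86) = 1/(30 - 86) = 1/(-56) = -1/56)
-894/w(2, u) = -894/(-1/56) = -894*(-56) = 50064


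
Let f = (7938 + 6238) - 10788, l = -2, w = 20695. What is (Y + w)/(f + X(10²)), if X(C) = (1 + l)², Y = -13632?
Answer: 7063/3389 ≈ 2.0841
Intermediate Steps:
f = 3388 (f = 14176 - 10788 = 3388)
X(C) = 1 (X(C) = (1 - 2)² = (-1)² = 1)
(Y + w)/(f + X(10²)) = (-13632 + 20695)/(3388 + 1) = 7063/3389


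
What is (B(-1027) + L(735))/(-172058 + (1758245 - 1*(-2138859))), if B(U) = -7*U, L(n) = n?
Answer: 3962/1862523 ≈ 0.0021272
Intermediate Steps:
(B(-1027) + L(735))/(-172058 + (1758245 - 1*(-2138859))) = (-7*(-1027) + 735)/(-172058 + (1758245 - 1*(-2138859))) = (7189 + 735)/(-172058 + (1758245 + 2138859)) = 7924/(-172058 + 3897104) = 7924/3725046 = 7924*(1/3725046) = 3962/1862523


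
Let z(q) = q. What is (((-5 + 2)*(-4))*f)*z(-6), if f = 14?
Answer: -1008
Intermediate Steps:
(((-5 + 2)*(-4))*f)*z(-6) = (((-5 + 2)*(-4))*14)*(-6) = (-3*(-4)*14)*(-6) = (12*14)*(-6) = 168*(-6) = -1008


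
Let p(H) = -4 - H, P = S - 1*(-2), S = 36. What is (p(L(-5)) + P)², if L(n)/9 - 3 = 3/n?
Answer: 3844/25 ≈ 153.76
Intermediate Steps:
P = 38 (P = 36 - 1*(-2) = 36 + 2 = 38)
L(n) = 27 + 27/n (L(n) = 27 + 9*(3/n) = 27 + 27/n)
(p(L(-5)) + P)² = ((-4 - (27 + 27/(-5))) + 38)² = ((-4 - (27 + 27*(-⅕))) + 38)² = ((-4 - (27 - 27/5)) + 38)² = ((-4 - 1*108/5) + 38)² = ((-4 - 108/5) + 38)² = (-128/5 + 38)² = (62/5)² = 3844/25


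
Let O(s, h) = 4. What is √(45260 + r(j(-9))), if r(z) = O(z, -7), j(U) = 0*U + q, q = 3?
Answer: 4*√2829 ≈ 212.75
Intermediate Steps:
j(U) = 3 (j(U) = 0*U + 3 = 0 + 3 = 3)
r(z) = 4
√(45260 + r(j(-9))) = √(45260 + 4) = √45264 = 4*√2829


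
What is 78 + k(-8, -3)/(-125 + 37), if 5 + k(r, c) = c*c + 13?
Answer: 6847/88 ≈ 77.807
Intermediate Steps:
k(r, c) = 8 + c² (k(r, c) = -5 + (c*c + 13) = -5 + (c² + 13) = -5 + (13 + c²) = 8 + c²)
78 + k(-8, -3)/(-125 + 37) = 78 + (8 + (-3)²)/(-125 + 37) = 78 + (8 + 9)/(-88) = 78 - 1/88*17 = 78 - 17/88 = 6847/88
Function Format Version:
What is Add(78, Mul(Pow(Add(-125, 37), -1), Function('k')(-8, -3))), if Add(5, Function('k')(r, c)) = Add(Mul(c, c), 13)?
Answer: Rational(6847, 88) ≈ 77.807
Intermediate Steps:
Function('k')(r, c) = Add(8, Pow(c, 2)) (Function('k')(r, c) = Add(-5, Add(Mul(c, c), 13)) = Add(-5, Add(Pow(c, 2), 13)) = Add(-5, Add(13, Pow(c, 2))) = Add(8, Pow(c, 2)))
Add(78, Mul(Pow(Add(-125, 37), -1), Function('k')(-8, -3))) = Add(78, Mul(Pow(Add(-125, 37), -1), Add(8, Pow(-3, 2)))) = Add(78, Mul(Pow(-88, -1), Add(8, 9))) = Add(78, Mul(Rational(-1, 88), 17)) = Add(78, Rational(-17, 88)) = Rational(6847, 88)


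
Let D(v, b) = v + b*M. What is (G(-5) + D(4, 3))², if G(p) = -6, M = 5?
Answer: 169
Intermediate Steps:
D(v, b) = v + 5*b (D(v, b) = v + b*5 = v + 5*b)
(G(-5) + D(4, 3))² = (-6 + (4 + 5*3))² = (-6 + (4 + 15))² = (-6 + 19)² = 13² = 169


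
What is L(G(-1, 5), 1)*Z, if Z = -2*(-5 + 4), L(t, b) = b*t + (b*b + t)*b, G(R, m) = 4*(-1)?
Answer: -14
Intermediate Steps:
G(R, m) = -4
L(t, b) = b*t + b*(t + b²) (L(t, b) = b*t + (b² + t)*b = b*t + (t + b²)*b = b*t + b*(t + b²))
Z = 2 (Z = -2*(-1) = 2)
L(G(-1, 5), 1)*Z = (1*(1² + 2*(-4)))*2 = (1*(1 - 8))*2 = (1*(-7))*2 = -7*2 = -14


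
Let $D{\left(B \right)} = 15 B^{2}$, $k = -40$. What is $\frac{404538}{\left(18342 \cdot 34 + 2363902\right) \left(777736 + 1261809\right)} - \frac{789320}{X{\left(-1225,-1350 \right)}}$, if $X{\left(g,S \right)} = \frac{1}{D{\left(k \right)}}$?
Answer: $- \frac{57713833236807383797731}{3046600936925} \approx -1.8944 \cdot 10^{10}$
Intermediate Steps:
$X{\left(g,S \right)} = \frac{1}{24000}$ ($X{\left(g,S \right)} = \frac{1}{15 \left(-40\right)^{2}} = \frac{1}{15 \cdot 1600} = \frac{1}{24000}$)
$\frac{404538}{\left(18342 \cdot 34 + 2363902\right) \left(777736 + 1261809\right)} - \frac{789320}{X{\left(-1225,-1350 \right)}} = \frac{404538}{\left(18342 \cdot 34 + 2363902\right) \left(777736 + 1261809\right)} - 789320 \frac{1}{\frac{1}{24000}} = \frac{404538}{\left(623628 + 2363902\right) 2039545} - 18943680000 = \frac{404538}{2987530 \cdot 2039545} - 18943680000 = \frac{404538}{6093201873850} - 18943680000 = 404538 \cdot \frac{1}{6093201873850} - 18943680000 = \frac{202269}{3046600936925} - 18943680000 = - \frac{57713833236807383797731}{3046600936925}$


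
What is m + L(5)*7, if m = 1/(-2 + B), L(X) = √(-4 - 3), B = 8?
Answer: ⅙ + 7*I*√7 ≈ 0.16667 + 18.52*I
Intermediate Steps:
L(X) = I*√7 (L(X) = √(-7) = I*√7)
m = ⅙ (m = 1/(-2 + 8) = 1/6 = ⅙ ≈ 0.16667)
m + L(5)*7 = ⅙ + (I*√7)*7 = ⅙ + 7*I*√7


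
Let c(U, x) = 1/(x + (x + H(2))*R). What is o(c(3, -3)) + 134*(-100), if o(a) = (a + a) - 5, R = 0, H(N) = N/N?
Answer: -40217/3 ≈ -13406.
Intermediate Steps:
H(N) = 1
c(U, x) = 1/x (c(U, x) = 1/(x + (x + 1)*0) = 1/(x + (1 + x)*0) = 1/(x + 0) = 1/x)
o(a) = -5 + 2*a (o(a) = 2*a - 5 = -5 + 2*a)
o(c(3, -3)) + 134*(-100) = (-5 + 2/(-3)) + 134*(-100) = (-5 + 2*(-⅓)) - 13400 = (-5 - ⅔) - 13400 = -17/3 - 13400 = -40217/3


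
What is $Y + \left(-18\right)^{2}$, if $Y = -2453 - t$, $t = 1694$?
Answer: $-3823$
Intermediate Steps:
$Y = -4147$ ($Y = -2453 - 1694 = -4147$)
$Y + \left(-18\right)^{2} = -4147 + \left(-18\right)^{2} = -4147 + 324 = -3823$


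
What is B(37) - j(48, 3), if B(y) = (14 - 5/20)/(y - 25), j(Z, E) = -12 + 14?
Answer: -41/48 ≈ -0.85417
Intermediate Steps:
j(Z, E) = 2
B(y) = 55/(4*(-25 + y)) (B(y) = (14 - 5*1/20)/(-25 + y) = (14 - 1/4)/(-25 + y) = 55/(4*(-25 + y)))
B(37) - j(48, 3) = 55/(4*(-25 + 37)) - 1*2 = (55/4)/12 - 2 = (55/4)*(1/12) - 2 = 55/48 - 2 = -41/48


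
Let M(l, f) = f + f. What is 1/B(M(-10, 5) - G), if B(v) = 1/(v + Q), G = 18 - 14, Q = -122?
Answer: -116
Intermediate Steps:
M(l, f) = 2*f
G = 4
B(v) = 1/(-122 + v) (B(v) = 1/(v - 122) = 1/(-122 + v))
1/B(M(-10, 5) - G) = 1/(1/(-122 + (2*5 - 1*4))) = 1/(1/(-122 + (10 - 4))) = 1/(1/(-122 + 6)) = 1/(1/(-116)) = 1/(-1/116) = -116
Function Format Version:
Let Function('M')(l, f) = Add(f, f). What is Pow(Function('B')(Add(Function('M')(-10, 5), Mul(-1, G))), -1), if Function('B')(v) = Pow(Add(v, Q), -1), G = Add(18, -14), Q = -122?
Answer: -116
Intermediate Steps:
Function('M')(l, f) = Mul(2, f)
G = 4
Function('B')(v) = Pow(Add(-122, v), -1) (Function('B')(v) = Pow(Add(v, -122), -1) = Pow(Add(-122, v), -1))
Pow(Function('B')(Add(Function('M')(-10, 5), Mul(-1, G))), -1) = Pow(Pow(Add(-122, Add(Mul(2, 5), Mul(-1, 4))), -1), -1) = Pow(Pow(Add(-122, Add(10, -4)), -1), -1) = Pow(Pow(Add(-122, 6), -1), -1) = Pow(Pow(-116, -1), -1) = Pow(Rational(-1, 116), -1) = -116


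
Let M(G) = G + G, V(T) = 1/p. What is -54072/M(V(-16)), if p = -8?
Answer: 216288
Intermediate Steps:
V(T) = -⅛ (V(T) = 1/(-8) = -⅛)
M(G) = 2*G
-54072/M(V(-16)) = -54072/(2*(-⅛)) = -54072/(-¼) = -54072*(-4) = 216288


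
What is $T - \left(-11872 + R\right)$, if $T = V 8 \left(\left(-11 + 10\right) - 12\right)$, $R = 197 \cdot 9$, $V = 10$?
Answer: $9059$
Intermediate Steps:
$R = 1773$
$T = -1040$ ($T = 10 \cdot 8 \left(\left(-11 + 10\right) - 12\right) = 80 \left(-1 - 12\right) = 80 \left(-13\right) = -1040$)
$T - \left(-11872 + R\right) = -1040 + \left(11872 - 1773\right) = -1040 + 10099 = 9059$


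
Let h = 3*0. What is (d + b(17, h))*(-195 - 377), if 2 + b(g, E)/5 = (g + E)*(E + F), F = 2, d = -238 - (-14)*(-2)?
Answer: 60632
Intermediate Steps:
d = -266 (d = -238 - 1*28 = -238 - 28 = -266)
h = 0
b(g, E) = -10 + 5*(2 + E)*(E + g) (b(g, E) = -10 + 5*((g + E)*(E + 2)) = -10 + 5*((E + g)*(2 + E)) = -10 + 5*((2 + E)*(E + g)) = -10 + 5*(2 + E)*(E + g))
(d + b(17, h))*(-195 - 377) = (-266 + (-10 + 5*0² + 10*0 + 10*17 + 5*0*17))*(-195 - 377) = (-266 + (-10 + 5*0 + 0 + 170 + 0))*(-572) = (-266 + (-10 + 0 + 0 + 170 + 0))*(-572) = (-266 + 160)*(-572) = -106*(-572) = 60632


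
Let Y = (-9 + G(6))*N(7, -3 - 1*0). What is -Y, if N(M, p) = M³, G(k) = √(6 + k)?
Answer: 3087 - 686*√3 ≈ 1898.8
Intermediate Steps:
Y = -3087 + 686*√3 (Y = (-9 + √(6 + 6))*7³ = (-9 + √12)*343 = (-9 + 2*√3)*343 = -3087 + 686*√3 ≈ -1898.8)
-Y = -(-3087 + 686*√3) = 3087 - 686*√3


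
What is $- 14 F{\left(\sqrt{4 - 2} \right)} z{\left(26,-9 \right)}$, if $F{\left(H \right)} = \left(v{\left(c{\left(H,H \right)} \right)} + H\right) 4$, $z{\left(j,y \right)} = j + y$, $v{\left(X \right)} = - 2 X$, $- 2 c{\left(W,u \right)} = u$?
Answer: $- 1904 \sqrt{2} \approx -2692.7$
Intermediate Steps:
$c{\left(W,u \right)} = - \frac{u}{2}$
$F{\left(H \right)} = 8 H$ ($F{\left(H \right)} = \left(- 2 \left(- \frac{H}{2}\right) + H\right) 4 = \left(H + H\right) 4 = 2 H 4 = 8 H$)
$- 14 F{\left(\sqrt{4 - 2} \right)} z{\left(26,-9 \right)} = - 14 \cdot 8 \sqrt{4 - 2} \left(26 - 9\right) = - 14 \cdot 8 \sqrt{2} \cdot 17 = - 112 \sqrt{2} \cdot 17 = - 1904 \sqrt{2}$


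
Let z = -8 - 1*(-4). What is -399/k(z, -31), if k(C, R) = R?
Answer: 399/31 ≈ 12.871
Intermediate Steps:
z = -4 (z = -8 + 4 = -4)
-399/k(z, -31) = -399/(-31) = -399*(-1/31) = 399/31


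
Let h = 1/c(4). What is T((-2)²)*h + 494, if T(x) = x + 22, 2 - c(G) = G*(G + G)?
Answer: 7397/15 ≈ 493.13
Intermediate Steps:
c(G) = 2 - 2*G² (c(G) = 2 - G*(G + G) = 2 - G*2*G = 2 - 2*G²)
T(x) = 22 + x
h = -1/30 (h = 1/(2 - 2*4²) = 1/(2 - 2*16) = 1/(2 - 32) = 1/(-30) = -1/30 ≈ -0.033333)
T((-2)²)*h + 494 = (22 + (-2)²)*(-1/30) + 494 = (22 + 4)*(-1/30) + 494 = 26*(-1/30) + 494 = -13/15 + 494 = 7397/15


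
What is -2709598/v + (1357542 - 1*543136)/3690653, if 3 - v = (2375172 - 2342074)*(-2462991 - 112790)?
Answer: 69420717039400152/314639976645590273 ≈ 0.22064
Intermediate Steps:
v = 85253199541 (v = 3 - (2375172 - 2342074)*(-2462991 - 112790) = 3 - 33098*(-2575781) = 3 - 1*(-85253199538) = 3 + 85253199538 = 85253199541)
-2709598/v + (1357542 - 1*543136)/3690653 = -2709598/85253199541 + (1357542 - 1*543136)/3690653 = -2709598*1/85253199541 + (1357542 - 543136)*(1/3690653) = -2709598/85253199541 + 814406*(1/3690653) = -2709598/85253199541 + 814406/3690653 = 69420717039400152/314639976645590273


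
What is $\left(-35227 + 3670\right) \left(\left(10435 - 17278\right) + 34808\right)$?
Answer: $-882491505$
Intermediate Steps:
$\left(-35227 + 3670\right) \left(\left(10435 - 17278\right) + 34808\right) = - 31557 \left(\left(10435 - 17278\right) + 34808\right) = - 31557 \left(-6843 + 34808\right) = \left(-31557\right) 27965 = -882491505$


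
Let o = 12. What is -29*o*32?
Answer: -11136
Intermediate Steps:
-29*o*32 = -348*32 = -29*384 = -11136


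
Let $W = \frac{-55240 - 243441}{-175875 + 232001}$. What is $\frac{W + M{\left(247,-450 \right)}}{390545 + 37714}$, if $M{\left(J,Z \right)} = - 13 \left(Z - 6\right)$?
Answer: $\frac{332416247}{24036464634} \approx 0.01383$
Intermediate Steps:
$W = - \frac{298681}{56126} \approx -5.3216$
$M{\left(J,Z \right)} = 78 - 13 Z$ ($M{\left(J,Z \right)} = - 13 \left(-6 + Z\right) = 78 - 13 Z$)
$\frac{W + M{\left(247,-450 \right)}}{390545 + 37714} = \frac{- \frac{298681}{56126} + \left(78 - -5850\right)}{390545 + 37714} = \frac{- \frac{298681}{56126} + \left(78 + 5850\right)}{428259} = \left(- \frac{298681}{56126} + 5928\right) \frac{1}{428259} = \frac{332416247}{56126} \cdot \frac{1}{428259} = \frac{332416247}{24036464634}$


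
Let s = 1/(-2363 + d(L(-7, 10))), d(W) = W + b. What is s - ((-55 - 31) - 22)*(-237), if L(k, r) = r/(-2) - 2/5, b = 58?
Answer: -295684997/11552 ≈ -25596.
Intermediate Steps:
L(k, r) = -2/5 - r/2 (L(k, r) = r*(-1/2) - 2*1/5 = -r/2 - 2/5 = -2/5 - r/2)
d(W) = 58 + W (d(W) = W + 58 = 58 + W)
s = -5/11552 (s = 1/(-2363 + (58 + (-2/5 - 1/2*10))) = 1/(-2363 + (58 + (-2/5 - 5))) = 1/(-2363 + (58 - 27/5)) = 1/(-2363 + 263/5) = 1/(-11552/5) = -5/11552 ≈ -0.00043283)
s - ((-55 - 31) - 22)*(-237) = -5/11552 - ((-55 - 31) - 22)*(-237) = -5/11552 - (-86 - 22)*(-237) = -5/11552 - (-108)*(-237) = -5/11552 - 1*25596 = -5/11552 - 25596 = -295684997/11552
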